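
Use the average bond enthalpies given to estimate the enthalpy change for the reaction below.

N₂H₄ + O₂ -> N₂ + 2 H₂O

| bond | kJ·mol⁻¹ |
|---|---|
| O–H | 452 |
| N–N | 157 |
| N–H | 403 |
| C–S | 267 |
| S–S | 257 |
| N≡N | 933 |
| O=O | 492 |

Bonds broken (reactants):
  N–H: 4 × 403 = 1612
  N–N: 1 × 157 = 157
  O=O: 1 × 492 = 492
  Σ(broken) = 2261 kJ
Bonds formed (products):
  N≡N: 1 × 933 = 933
  O–H: 4 × 452 = 1808
  Σ(formed) = 2741 kJ
ΔH = Σ(broken) − Σ(formed) = 2261 − 2741 = −480 kJ

ΔH ≈ −480 kJ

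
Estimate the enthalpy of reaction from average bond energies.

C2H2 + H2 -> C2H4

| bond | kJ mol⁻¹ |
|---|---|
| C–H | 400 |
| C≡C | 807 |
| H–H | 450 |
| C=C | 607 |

ΔH ≈ −150 kJ

Bonds broken (reactants):
  C≡C: 1 × 807 = 807
  C–H: 2 × 400 = 800
  H–H: 1 × 450 = 450
  Σ(broken) = 2057 kJ
Bonds formed (products):
  C–H: 4 × 400 = 1600
  C=C: 1 × 607 = 607
  Σ(formed) = 2207 kJ
ΔH = Σ(broken) − Σ(formed) = 2057 − 2207 = −150 kJ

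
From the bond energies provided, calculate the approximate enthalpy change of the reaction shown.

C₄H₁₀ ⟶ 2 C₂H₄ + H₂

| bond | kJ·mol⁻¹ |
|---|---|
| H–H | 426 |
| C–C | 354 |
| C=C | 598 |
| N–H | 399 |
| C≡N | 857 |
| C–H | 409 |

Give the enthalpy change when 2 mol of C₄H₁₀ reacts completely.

ΔH = +516 kJ

Bonds broken (reactants):
  C–C: 3 × 354 = 1062
  C–H: 10 × 409 = 4090
  Σ(broken) = 5152 kJ
Bonds formed (products):
  C–H: 8 × 409 = 3272
  C=C: 2 × 598 = 1196
  H–H: 1 × 426 = 426
  Σ(formed) = 4894 kJ
ΔH = Σ(broken) − Σ(formed) = 5152 − 4894 = +258 kJ
For 2× the reaction as written: 2 × (+258) = +516 kJ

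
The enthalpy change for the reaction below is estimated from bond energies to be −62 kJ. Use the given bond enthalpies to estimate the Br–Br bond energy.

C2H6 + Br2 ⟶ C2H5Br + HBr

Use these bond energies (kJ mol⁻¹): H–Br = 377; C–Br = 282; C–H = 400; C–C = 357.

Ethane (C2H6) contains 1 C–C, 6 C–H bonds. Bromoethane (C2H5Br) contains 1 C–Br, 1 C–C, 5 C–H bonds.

Let D be the Br–Br bond energy.
Σ(broken) = 1×D + 1×357 + 6×400 = 2757 + D
Σ(formed) = 1×282 + 1×357 + 5×400 + 1×377 = 3016
ΔH = Σ(broken) − Σ(formed) = (2757 + D) − (3016) = −259 + D
Setting this equal to −62 kJ gives D = 197 kJ/mol.

D(Br–Br) ≈ 197 kJ/mol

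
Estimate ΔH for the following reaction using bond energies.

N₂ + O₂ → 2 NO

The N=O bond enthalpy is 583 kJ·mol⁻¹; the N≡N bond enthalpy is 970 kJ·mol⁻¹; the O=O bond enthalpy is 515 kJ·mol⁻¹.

Bonds broken (reactants):
  N≡N: 1 × 970 = 970
  O=O: 1 × 515 = 515
  Σ(broken) = 1485 kJ
Bonds formed (products):
  N=O: 2 × 583 = 1166
  Σ(formed) = 1166 kJ
ΔH = Σ(broken) − Σ(formed) = 1485 − 1166 = +319 kJ

ΔH ≈ +319 kJ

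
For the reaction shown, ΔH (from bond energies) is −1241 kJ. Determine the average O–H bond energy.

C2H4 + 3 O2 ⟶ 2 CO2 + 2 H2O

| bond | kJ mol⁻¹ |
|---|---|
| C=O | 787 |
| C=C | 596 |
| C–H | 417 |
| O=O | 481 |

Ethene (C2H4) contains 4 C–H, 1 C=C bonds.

Let D be the O–H bond energy.
Σ(broken) = 4×417 + 1×596 + 3×481 = 3707
Σ(formed) = 4×787 + 4×D = 3148 + 4D
ΔH = Σ(broken) − Σ(formed) = (3707) − (3148 + 4D) = +559 − 4D
Setting this equal to −1241 kJ gives 4D = 1800, so D = 450 kJ/mol.

D(O–H) ≈ 450 kJ/mol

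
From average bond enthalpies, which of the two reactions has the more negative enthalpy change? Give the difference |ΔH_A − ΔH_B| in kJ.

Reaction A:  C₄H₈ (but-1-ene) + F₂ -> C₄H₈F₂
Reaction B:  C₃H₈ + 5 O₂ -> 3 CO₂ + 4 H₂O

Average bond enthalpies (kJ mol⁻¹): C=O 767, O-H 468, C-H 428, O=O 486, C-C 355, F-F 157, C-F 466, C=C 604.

Reaction A:
  Bonds broken (reactants):
    C-C: 2 × 355 = 710
    C-H: 8 × 428 = 3424
    C=C: 1 × 604 = 604
    F-F: 1 × 157 = 157
    Σ(broken) = 4895 kJ
  Bonds formed (products):
    C-C: 3 × 355 = 1065
    C-F: 2 × 466 = 932
    C-H: 8 × 428 = 3424
    Σ(formed) = 5421 kJ
  ΔH_A = 4895 − 5421 = −526 kJ
Reaction B:
  Bonds broken (reactants):
    C-C: 2 × 355 = 710
    C-H: 8 × 428 = 3424
    O=O: 5 × 486 = 2430
    Σ(broken) = 6564 kJ
  Bonds formed (products):
    C=O: 6 × 767 = 4602
    O-H: 8 × 468 = 3744
    Σ(formed) = 8346 kJ
  ΔH_B = 6564 − 8346 = −1782 kJ
ΔH_A − ΔH_B = +1256 kJ, so reaction B has the more negative ΔH; |ΔH_A − ΔH_B| = 1256 kJ.

Reaction B, by 1256 kJ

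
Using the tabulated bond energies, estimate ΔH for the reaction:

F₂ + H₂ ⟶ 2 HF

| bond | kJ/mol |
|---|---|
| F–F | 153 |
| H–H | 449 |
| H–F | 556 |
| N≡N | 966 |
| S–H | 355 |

Bonds broken (reactants):
  F–F: 1 × 153 = 153
  H–H: 1 × 449 = 449
  Σ(broken) = 602 kJ
Bonds formed (products):
  H–F: 2 × 556 = 1112
  Σ(formed) = 1112 kJ
ΔH = Σ(broken) − Σ(formed) = 602 − 1112 = −510 kJ

ΔH ≈ −510 kJ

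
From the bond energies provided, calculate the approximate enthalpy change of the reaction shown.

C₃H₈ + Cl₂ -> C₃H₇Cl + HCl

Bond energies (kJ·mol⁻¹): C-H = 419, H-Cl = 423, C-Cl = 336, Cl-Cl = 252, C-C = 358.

ΔH ≈ −88 kJ

Bonds broken (reactants):
  C-C: 2 × 358 = 716
  C-H: 8 × 419 = 3352
  Cl-Cl: 1 × 252 = 252
  Σ(broken) = 4320 kJ
Bonds formed (products):
  C-C: 2 × 358 = 716
  C-Cl: 1 × 336 = 336
  C-H: 7 × 419 = 2933
  H-Cl: 1 × 423 = 423
  Σ(formed) = 4408 kJ
ΔH = Σ(broken) − Σ(formed) = 4320 − 4408 = −88 kJ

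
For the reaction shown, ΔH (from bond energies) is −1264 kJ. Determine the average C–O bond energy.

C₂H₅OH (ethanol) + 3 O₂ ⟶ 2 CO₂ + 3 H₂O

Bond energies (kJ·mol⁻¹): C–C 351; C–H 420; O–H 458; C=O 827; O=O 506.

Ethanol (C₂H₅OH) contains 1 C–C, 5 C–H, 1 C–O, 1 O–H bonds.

D(C–O) ≈ 365 kJ/mol

Let D be the C–O bond energy.
Σ(broken) = 1×351 + 5×420 + 1×D + 1×458 + 3×506 = 4427 + D
Σ(formed) = 4×827 + 6×458 = 6056
ΔH = Σ(broken) − Σ(formed) = (4427 + D) − (6056) = −1629 + D
Setting this equal to −1264 kJ gives D = 365 kJ/mol.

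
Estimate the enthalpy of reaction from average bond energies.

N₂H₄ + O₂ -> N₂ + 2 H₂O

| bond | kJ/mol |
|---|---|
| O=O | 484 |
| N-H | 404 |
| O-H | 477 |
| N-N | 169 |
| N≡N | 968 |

Bonds broken (reactants):
  N-H: 4 × 404 = 1616
  N-N: 1 × 169 = 169
  O=O: 1 × 484 = 484
  Σ(broken) = 2269 kJ
Bonds formed (products):
  N≡N: 1 × 968 = 968
  O-H: 4 × 477 = 1908
  Σ(formed) = 2876 kJ
ΔH = Σ(broken) − Σ(formed) = 2269 − 2876 = −607 kJ

ΔH ≈ −607 kJ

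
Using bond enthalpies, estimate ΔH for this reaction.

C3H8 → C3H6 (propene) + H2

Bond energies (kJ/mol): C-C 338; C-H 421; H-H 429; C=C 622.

ΔH ≈ +129 kJ

Bonds broken (reactants):
  C-C: 2 × 338 = 676
  C-H: 8 × 421 = 3368
  Σ(broken) = 4044 kJ
Bonds formed (products):
  C-C: 1 × 338 = 338
  C-H: 6 × 421 = 2526
  C=C: 1 × 622 = 622
  H-H: 1 × 429 = 429
  Σ(formed) = 3915 kJ
ΔH = Σ(broken) − Σ(formed) = 4044 − 3915 = +129 kJ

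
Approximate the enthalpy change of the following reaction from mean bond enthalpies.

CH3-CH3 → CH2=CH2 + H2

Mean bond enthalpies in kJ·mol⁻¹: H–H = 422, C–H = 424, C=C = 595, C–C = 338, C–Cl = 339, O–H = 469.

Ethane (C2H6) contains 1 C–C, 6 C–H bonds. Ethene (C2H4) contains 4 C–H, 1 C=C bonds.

ΔH ≈ +169 kJ

Bonds broken (reactants):
  C–C: 1 × 338 = 338
  C–H: 6 × 424 = 2544
  Σ(broken) = 2882 kJ
Bonds formed (products):
  C–H: 4 × 424 = 1696
  C=C: 1 × 595 = 595
  H–H: 1 × 422 = 422
  Σ(formed) = 2713 kJ
ΔH = Σ(broken) − Σ(formed) = 2882 − 2713 = +169 kJ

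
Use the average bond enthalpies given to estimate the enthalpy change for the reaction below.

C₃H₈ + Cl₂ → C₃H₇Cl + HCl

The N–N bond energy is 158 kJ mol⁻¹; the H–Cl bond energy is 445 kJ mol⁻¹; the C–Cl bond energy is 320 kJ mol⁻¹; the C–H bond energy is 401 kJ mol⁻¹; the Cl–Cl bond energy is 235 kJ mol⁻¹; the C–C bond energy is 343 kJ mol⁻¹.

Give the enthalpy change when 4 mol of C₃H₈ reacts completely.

Bonds broken (reactants):
  C–C: 2 × 343 = 686
  C–H: 8 × 401 = 3208
  Cl–Cl: 1 × 235 = 235
  Σ(broken) = 4129 kJ
Bonds formed (products):
  C–C: 2 × 343 = 686
  C–Cl: 1 × 320 = 320
  C–H: 7 × 401 = 2807
  H–Cl: 1 × 445 = 445
  Σ(formed) = 4258 kJ
ΔH = Σ(broken) − Σ(formed) = 4129 − 4258 = −129 kJ
For 4× the reaction as written: 4 × (−129) = −516 kJ

ΔH = −516 kJ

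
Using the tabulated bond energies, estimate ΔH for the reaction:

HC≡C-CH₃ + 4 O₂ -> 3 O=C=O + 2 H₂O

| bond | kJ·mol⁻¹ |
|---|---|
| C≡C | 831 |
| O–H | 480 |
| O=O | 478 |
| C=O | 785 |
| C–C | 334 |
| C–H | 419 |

Bonds broken (reactants):
  C≡C: 1 × 831 = 831
  C–C: 1 × 334 = 334
  C–H: 4 × 419 = 1676
  O=O: 4 × 478 = 1912
  Σ(broken) = 4753 kJ
Bonds formed (products):
  C=O: 6 × 785 = 4710
  O–H: 4 × 480 = 1920
  Σ(formed) = 6630 kJ
ΔH = Σ(broken) − Σ(formed) = 4753 − 6630 = −1877 kJ

ΔH ≈ −1877 kJ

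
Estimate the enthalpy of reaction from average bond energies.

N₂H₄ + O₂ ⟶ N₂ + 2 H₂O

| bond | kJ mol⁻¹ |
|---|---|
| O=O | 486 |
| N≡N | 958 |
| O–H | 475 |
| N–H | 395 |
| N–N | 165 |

Bonds broken (reactants):
  N–H: 4 × 395 = 1580
  N–N: 1 × 165 = 165
  O=O: 1 × 486 = 486
  Σ(broken) = 2231 kJ
Bonds formed (products):
  N≡N: 1 × 958 = 958
  O–H: 4 × 475 = 1900
  Σ(formed) = 2858 kJ
ΔH = Σ(broken) − Σ(formed) = 2231 − 2858 = −627 kJ

ΔH ≈ −627 kJ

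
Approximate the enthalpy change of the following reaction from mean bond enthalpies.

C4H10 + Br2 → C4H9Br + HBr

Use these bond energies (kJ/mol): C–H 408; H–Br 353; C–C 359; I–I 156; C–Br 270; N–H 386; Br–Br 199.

ΔH ≈ −16 kJ

Bonds broken (reactants):
  Br–Br: 1 × 199 = 199
  C–C: 3 × 359 = 1077
  C–H: 10 × 408 = 4080
  Σ(broken) = 5356 kJ
Bonds formed (products):
  C–Br: 1 × 270 = 270
  C–C: 3 × 359 = 1077
  C–H: 9 × 408 = 3672
  H–Br: 1 × 353 = 353
  Σ(formed) = 5372 kJ
ΔH = Σ(broken) − Σ(formed) = 5356 − 5372 = −16 kJ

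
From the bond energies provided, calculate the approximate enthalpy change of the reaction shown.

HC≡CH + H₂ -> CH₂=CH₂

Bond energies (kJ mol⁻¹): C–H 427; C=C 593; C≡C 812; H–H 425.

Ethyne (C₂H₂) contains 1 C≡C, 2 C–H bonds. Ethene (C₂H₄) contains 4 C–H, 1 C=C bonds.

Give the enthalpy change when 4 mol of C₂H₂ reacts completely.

Bonds broken (reactants):
  C≡C: 1 × 812 = 812
  C–H: 2 × 427 = 854
  H–H: 1 × 425 = 425
  Σ(broken) = 2091 kJ
Bonds formed (products):
  C–H: 4 × 427 = 1708
  C=C: 1 × 593 = 593
  Σ(formed) = 2301 kJ
ΔH = Σ(broken) − Σ(formed) = 2091 − 2301 = −210 kJ
For 4× the reaction as written: 4 × (−210) = −840 kJ

ΔH = −840 kJ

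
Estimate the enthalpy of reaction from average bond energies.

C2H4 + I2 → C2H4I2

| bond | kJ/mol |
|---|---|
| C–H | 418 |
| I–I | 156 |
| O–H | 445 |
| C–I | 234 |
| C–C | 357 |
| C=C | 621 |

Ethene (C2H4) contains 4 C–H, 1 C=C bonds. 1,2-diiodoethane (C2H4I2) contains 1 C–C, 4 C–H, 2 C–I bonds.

ΔH ≈ −48 kJ

Bonds broken (reactants):
  C–H: 4 × 418 = 1672
  C=C: 1 × 621 = 621
  I–I: 1 × 156 = 156
  Σ(broken) = 2449 kJ
Bonds formed (products):
  C–C: 1 × 357 = 357
  C–H: 4 × 418 = 1672
  C–I: 2 × 234 = 468
  Σ(formed) = 2497 kJ
ΔH = Σ(broken) − Σ(formed) = 2449 − 2497 = −48 kJ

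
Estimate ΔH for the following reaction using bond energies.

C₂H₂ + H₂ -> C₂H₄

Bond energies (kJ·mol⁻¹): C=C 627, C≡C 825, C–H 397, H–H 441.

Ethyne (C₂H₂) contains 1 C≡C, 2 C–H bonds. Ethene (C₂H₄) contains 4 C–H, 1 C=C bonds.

ΔH ≈ −155 kJ

Bonds broken (reactants):
  C≡C: 1 × 825 = 825
  C–H: 2 × 397 = 794
  H–H: 1 × 441 = 441
  Σ(broken) = 2060 kJ
Bonds formed (products):
  C–H: 4 × 397 = 1588
  C=C: 1 × 627 = 627
  Σ(formed) = 2215 kJ
ΔH = Σ(broken) − Σ(formed) = 2060 − 2215 = −155 kJ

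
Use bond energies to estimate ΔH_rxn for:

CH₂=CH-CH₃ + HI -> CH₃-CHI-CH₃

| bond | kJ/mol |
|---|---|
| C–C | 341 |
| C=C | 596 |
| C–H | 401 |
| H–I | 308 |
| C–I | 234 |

Bonds broken (reactants):
  C–C: 1 × 341 = 341
  C–H: 6 × 401 = 2406
  C=C: 1 × 596 = 596
  H–I: 1 × 308 = 308
  Σ(broken) = 3651 kJ
Bonds formed (products):
  C–C: 2 × 341 = 682
  C–H: 7 × 401 = 2807
  C–I: 1 × 234 = 234
  Σ(formed) = 3723 kJ
ΔH = Σ(broken) − Σ(formed) = 3651 − 3723 = −72 kJ

ΔH ≈ −72 kJ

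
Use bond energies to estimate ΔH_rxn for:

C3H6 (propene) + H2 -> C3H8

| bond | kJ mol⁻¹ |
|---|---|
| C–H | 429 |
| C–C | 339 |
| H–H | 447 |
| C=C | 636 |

ΔH ≈ −114 kJ

Bonds broken (reactants):
  C–C: 1 × 339 = 339
  C–H: 6 × 429 = 2574
  C=C: 1 × 636 = 636
  H–H: 1 × 447 = 447
  Σ(broken) = 3996 kJ
Bonds formed (products):
  C–C: 2 × 339 = 678
  C–H: 8 × 429 = 3432
  Σ(formed) = 4110 kJ
ΔH = Σ(broken) − Σ(formed) = 3996 − 4110 = −114 kJ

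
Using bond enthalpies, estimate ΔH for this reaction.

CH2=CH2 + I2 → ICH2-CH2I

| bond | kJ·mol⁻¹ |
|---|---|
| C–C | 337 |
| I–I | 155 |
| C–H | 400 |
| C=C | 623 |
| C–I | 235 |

ΔH ≈ −29 kJ

Bonds broken (reactants):
  C–H: 4 × 400 = 1600
  C=C: 1 × 623 = 623
  I–I: 1 × 155 = 155
  Σ(broken) = 2378 kJ
Bonds formed (products):
  C–C: 1 × 337 = 337
  C–H: 4 × 400 = 1600
  C–I: 2 × 235 = 470
  Σ(formed) = 2407 kJ
ΔH = Σ(broken) − Σ(formed) = 2378 − 2407 = −29 kJ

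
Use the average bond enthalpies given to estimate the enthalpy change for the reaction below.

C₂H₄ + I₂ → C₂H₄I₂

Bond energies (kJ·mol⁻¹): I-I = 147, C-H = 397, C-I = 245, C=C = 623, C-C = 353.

Bonds broken (reactants):
  C-H: 4 × 397 = 1588
  C=C: 1 × 623 = 623
  I-I: 1 × 147 = 147
  Σ(broken) = 2358 kJ
Bonds formed (products):
  C-C: 1 × 353 = 353
  C-H: 4 × 397 = 1588
  C-I: 2 × 245 = 490
  Σ(formed) = 2431 kJ
ΔH = Σ(broken) − Σ(formed) = 2358 − 2431 = −73 kJ

ΔH ≈ −73 kJ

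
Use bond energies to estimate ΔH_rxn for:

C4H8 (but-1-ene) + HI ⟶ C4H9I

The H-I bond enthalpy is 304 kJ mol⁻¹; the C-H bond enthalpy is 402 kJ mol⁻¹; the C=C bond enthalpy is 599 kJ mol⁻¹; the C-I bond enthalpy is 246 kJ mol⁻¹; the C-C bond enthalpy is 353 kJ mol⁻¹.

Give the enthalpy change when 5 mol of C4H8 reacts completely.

Bonds broken (reactants):
  C-C: 2 × 353 = 706
  C-H: 8 × 402 = 3216
  C=C: 1 × 599 = 599
  H-I: 1 × 304 = 304
  Σ(broken) = 4825 kJ
Bonds formed (products):
  C-C: 3 × 353 = 1059
  C-H: 9 × 402 = 3618
  C-I: 1 × 246 = 246
  Σ(formed) = 4923 kJ
ΔH = Σ(broken) − Σ(formed) = 4825 − 4923 = −98 kJ
For 5× the reaction as written: 5 × (−98) = −490 kJ

ΔH = −490 kJ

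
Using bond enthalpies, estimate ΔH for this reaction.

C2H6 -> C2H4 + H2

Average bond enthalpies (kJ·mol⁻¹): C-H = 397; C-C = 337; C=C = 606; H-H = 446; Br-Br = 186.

ΔH ≈ +79 kJ

Bonds broken (reactants):
  C-C: 1 × 337 = 337
  C-H: 6 × 397 = 2382
  Σ(broken) = 2719 kJ
Bonds formed (products):
  C-H: 4 × 397 = 1588
  C=C: 1 × 606 = 606
  H-H: 1 × 446 = 446
  Σ(formed) = 2640 kJ
ΔH = Σ(broken) − Σ(formed) = 2719 − 2640 = +79 kJ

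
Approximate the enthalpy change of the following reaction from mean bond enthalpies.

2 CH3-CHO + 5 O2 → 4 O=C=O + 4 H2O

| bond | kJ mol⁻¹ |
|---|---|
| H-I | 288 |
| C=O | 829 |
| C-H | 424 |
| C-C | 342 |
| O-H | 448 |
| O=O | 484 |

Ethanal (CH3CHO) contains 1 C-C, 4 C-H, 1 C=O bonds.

ΔH ≈ −2062 kJ

Bonds broken (reactants):
  C-C: 2 × 342 = 684
  C-H: 8 × 424 = 3392
  C=O: 2 × 829 = 1658
  O=O: 5 × 484 = 2420
  Σ(broken) = 8154 kJ
Bonds formed (products):
  C=O: 8 × 829 = 6632
  O-H: 8 × 448 = 3584
  Σ(formed) = 10216 kJ
ΔH = Σ(broken) − Σ(formed) = 8154 − 10216 = −2062 kJ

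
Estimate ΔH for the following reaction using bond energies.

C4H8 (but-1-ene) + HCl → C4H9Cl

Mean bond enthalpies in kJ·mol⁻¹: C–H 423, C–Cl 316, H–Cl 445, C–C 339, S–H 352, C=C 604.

Bonds broken (reactants):
  C–C: 2 × 339 = 678
  C–H: 8 × 423 = 3384
  C=C: 1 × 604 = 604
  H–Cl: 1 × 445 = 445
  Σ(broken) = 5111 kJ
Bonds formed (products):
  C–C: 3 × 339 = 1017
  C–Cl: 1 × 316 = 316
  C–H: 9 × 423 = 3807
  Σ(formed) = 5140 kJ
ΔH = Σ(broken) − Σ(formed) = 5111 − 5140 = −29 kJ

ΔH ≈ −29 kJ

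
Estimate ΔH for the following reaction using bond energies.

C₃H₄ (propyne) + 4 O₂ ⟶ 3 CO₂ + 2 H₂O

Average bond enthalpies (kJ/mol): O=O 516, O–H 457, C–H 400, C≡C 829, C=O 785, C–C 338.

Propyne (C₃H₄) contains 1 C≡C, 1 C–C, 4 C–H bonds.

Bonds broken (reactants):
  C≡C: 1 × 829 = 829
  C–C: 1 × 338 = 338
  C–H: 4 × 400 = 1600
  O=O: 4 × 516 = 2064
  Σ(broken) = 4831 kJ
Bonds formed (products):
  C=O: 6 × 785 = 4710
  O–H: 4 × 457 = 1828
  Σ(formed) = 6538 kJ
ΔH = Σ(broken) − Σ(formed) = 4831 − 6538 = −1707 kJ

ΔH ≈ −1707 kJ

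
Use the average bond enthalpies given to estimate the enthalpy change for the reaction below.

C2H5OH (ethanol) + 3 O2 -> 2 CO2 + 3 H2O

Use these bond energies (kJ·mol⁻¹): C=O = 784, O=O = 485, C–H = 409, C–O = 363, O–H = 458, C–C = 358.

Bonds broken (reactants):
  C–C: 1 × 358 = 358
  C–H: 5 × 409 = 2045
  C–O: 1 × 363 = 363
  O–H: 1 × 458 = 458
  O=O: 3 × 485 = 1455
  Σ(broken) = 4679 kJ
Bonds formed (products):
  C=O: 4 × 784 = 3136
  O–H: 6 × 458 = 2748
  Σ(formed) = 5884 kJ
ΔH = Σ(broken) − Σ(formed) = 4679 − 5884 = −1205 kJ

ΔH ≈ −1205 kJ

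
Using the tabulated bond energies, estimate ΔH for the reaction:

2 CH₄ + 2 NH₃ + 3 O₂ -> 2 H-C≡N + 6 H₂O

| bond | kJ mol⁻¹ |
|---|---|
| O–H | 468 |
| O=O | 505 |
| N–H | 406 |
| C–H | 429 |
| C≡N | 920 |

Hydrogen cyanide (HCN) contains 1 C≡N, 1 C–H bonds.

ΔH ≈ −931 kJ

Bonds broken (reactants):
  C–H: 8 × 429 = 3432
  N–H: 6 × 406 = 2436
  O=O: 3 × 505 = 1515
  Σ(broken) = 7383 kJ
Bonds formed (products):
  C≡N: 2 × 920 = 1840
  C–H: 2 × 429 = 858
  O–H: 12 × 468 = 5616
  Σ(formed) = 8314 kJ
ΔH = Σ(broken) − Σ(formed) = 7383 − 8314 = −931 kJ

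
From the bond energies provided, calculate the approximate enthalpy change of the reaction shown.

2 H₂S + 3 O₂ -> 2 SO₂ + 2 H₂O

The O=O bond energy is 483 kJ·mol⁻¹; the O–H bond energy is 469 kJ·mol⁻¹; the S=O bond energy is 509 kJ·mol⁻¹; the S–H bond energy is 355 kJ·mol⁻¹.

Bonds broken (reactants):
  O=O: 3 × 483 = 1449
  S–H: 4 × 355 = 1420
  Σ(broken) = 2869 kJ
Bonds formed (products):
  O–H: 4 × 469 = 1876
  S=O: 4 × 509 = 2036
  Σ(formed) = 3912 kJ
ΔH = Σ(broken) − Σ(formed) = 2869 − 3912 = −1043 kJ

ΔH ≈ −1043 kJ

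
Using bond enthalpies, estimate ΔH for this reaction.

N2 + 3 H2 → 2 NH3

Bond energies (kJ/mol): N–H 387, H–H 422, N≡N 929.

Bonds broken (reactants):
  H–H: 3 × 422 = 1266
  N≡N: 1 × 929 = 929
  Σ(broken) = 2195 kJ
Bonds formed (products):
  N–H: 6 × 387 = 2322
  Σ(formed) = 2322 kJ
ΔH = Σ(broken) − Σ(formed) = 2195 − 2322 = −127 kJ

ΔH ≈ −127 kJ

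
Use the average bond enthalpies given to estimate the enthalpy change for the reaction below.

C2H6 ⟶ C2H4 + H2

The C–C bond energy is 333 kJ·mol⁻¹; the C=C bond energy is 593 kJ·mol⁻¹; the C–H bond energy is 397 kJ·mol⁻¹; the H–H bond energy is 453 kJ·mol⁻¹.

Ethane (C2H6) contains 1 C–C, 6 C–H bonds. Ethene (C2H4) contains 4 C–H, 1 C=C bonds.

ΔH ≈ +81 kJ

Bonds broken (reactants):
  C–C: 1 × 333 = 333
  C–H: 6 × 397 = 2382
  Σ(broken) = 2715 kJ
Bonds formed (products):
  C–H: 4 × 397 = 1588
  C=C: 1 × 593 = 593
  H–H: 1 × 453 = 453
  Σ(formed) = 2634 kJ
ΔH = Σ(broken) − Σ(formed) = 2715 − 2634 = +81 kJ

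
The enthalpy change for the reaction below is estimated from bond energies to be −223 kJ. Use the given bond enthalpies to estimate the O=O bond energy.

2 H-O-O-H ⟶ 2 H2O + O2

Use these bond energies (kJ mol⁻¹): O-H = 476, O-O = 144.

D(O=O) ≈ 511 kJ/mol

Let D be the O=O bond energy.
Σ(broken) = 4×476 + 2×144 = 2192
Σ(formed) = 4×476 + 1×D = 1904 + D
ΔH = Σ(broken) − Σ(formed) = (2192) − (1904 + D) = +288 − D
Setting this equal to −223 kJ gives D = 511 kJ/mol.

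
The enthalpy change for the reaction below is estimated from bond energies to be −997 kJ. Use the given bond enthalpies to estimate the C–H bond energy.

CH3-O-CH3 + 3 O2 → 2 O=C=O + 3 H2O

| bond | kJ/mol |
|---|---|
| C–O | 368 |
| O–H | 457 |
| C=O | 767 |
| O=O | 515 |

D(C–H) ≈ 422 kJ/mol

Let D be the C–H bond energy.
Σ(broken) = 6×D + 2×368 + 3×515 = 2281 + 6D
Σ(formed) = 4×767 + 6×457 = 5810
ΔH = Σ(broken) − Σ(formed) = (2281 + 6D) − (5810) = −3529 + 6D
Setting this equal to −997 kJ gives 6D = 2532, so D = 422 kJ/mol.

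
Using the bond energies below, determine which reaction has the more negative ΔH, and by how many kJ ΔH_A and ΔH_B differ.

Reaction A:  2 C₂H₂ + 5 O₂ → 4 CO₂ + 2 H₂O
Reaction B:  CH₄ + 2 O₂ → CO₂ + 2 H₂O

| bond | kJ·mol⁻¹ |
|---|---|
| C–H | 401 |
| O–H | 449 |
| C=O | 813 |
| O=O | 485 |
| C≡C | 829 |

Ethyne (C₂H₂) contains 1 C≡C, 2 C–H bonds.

Reaction A, by 1765 kJ

Reaction A:
  Bonds broken (reactants):
    C≡C: 2 × 829 = 1658
    C–H: 4 × 401 = 1604
    O=O: 5 × 485 = 2425
    Σ(broken) = 5687 kJ
  Bonds formed (products):
    C=O: 8 × 813 = 6504
    O–H: 4 × 449 = 1796
    Σ(formed) = 8300 kJ
  ΔH_A = 5687 − 8300 = −2613 kJ
Reaction B:
  Bonds broken (reactants):
    C–H: 4 × 401 = 1604
    O=O: 2 × 485 = 970
    Σ(broken) = 2574 kJ
  Bonds formed (products):
    C=O: 2 × 813 = 1626
    O–H: 4 × 449 = 1796
    Σ(formed) = 3422 kJ
  ΔH_B = 2574 − 3422 = −848 kJ
ΔH_A − ΔH_B = −1765 kJ, so reaction A has the more negative ΔH; |ΔH_A − ΔH_B| = 1765 kJ.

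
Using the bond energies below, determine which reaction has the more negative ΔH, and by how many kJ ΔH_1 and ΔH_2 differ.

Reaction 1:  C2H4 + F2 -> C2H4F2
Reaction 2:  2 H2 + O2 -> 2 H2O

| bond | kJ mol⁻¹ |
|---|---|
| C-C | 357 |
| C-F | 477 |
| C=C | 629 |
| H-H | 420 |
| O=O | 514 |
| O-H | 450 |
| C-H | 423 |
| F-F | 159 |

Reaction 1, by 77 kJ

Reaction 1:
  Bonds broken (reactants):
    C-H: 4 × 423 = 1692
    C=C: 1 × 629 = 629
    F-F: 1 × 159 = 159
    Σ(broken) = 2480 kJ
  Bonds formed (products):
    C-C: 1 × 357 = 357
    C-F: 2 × 477 = 954
    C-H: 4 × 423 = 1692
    Σ(formed) = 3003 kJ
  ΔH_1 = 2480 − 3003 = −523 kJ
Reaction 2:
  Bonds broken (reactants):
    H-H: 2 × 420 = 840
    O=O: 1 × 514 = 514
    Σ(broken) = 1354 kJ
  Bonds formed (products):
    O-H: 4 × 450 = 1800
    Σ(formed) = 1800 kJ
  ΔH_2 = 1354 − 1800 = −446 kJ
ΔH_1 − ΔH_2 = −77 kJ, so reaction 1 has the more negative ΔH; |ΔH_1 − ΔH_2| = 77 kJ.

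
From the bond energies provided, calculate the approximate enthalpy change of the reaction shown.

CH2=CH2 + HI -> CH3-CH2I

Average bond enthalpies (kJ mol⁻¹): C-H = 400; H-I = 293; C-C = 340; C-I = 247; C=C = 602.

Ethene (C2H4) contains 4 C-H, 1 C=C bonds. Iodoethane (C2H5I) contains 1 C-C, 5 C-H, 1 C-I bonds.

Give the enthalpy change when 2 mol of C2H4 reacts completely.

ΔH = −184 kJ

Bonds broken (reactants):
  C-H: 4 × 400 = 1600
  C=C: 1 × 602 = 602
  H-I: 1 × 293 = 293
  Σ(broken) = 2495 kJ
Bonds formed (products):
  C-C: 1 × 340 = 340
  C-H: 5 × 400 = 2000
  C-I: 1 × 247 = 247
  Σ(formed) = 2587 kJ
ΔH = Σ(broken) − Σ(formed) = 2495 − 2587 = −92 kJ
For 2× the reaction as written: 2 × (−92) = −184 kJ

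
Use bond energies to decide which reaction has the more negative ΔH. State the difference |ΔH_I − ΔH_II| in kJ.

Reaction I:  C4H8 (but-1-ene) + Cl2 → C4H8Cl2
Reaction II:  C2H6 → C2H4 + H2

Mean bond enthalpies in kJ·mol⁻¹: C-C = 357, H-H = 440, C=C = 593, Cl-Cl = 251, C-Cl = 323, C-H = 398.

Reaction I:
  Bonds broken (reactants):
    C-C: 2 × 357 = 714
    C-H: 8 × 398 = 3184
    C=C: 1 × 593 = 593
    Cl-Cl: 1 × 251 = 251
    Σ(broken) = 4742 kJ
  Bonds formed (products):
    C-C: 3 × 357 = 1071
    C-Cl: 2 × 323 = 646
    C-H: 8 × 398 = 3184
    Σ(formed) = 4901 kJ
  ΔH_I = 4742 − 4901 = −159 kJ
Reaction II:
  Bonds broken (reactants):
    C-C: 1 × 357 = 357
    C-H: 6 × 398 = 2388
    Σ(broken) = 2745 kJ
  Bonds formed (products):
    C-H: 4 × 398 = 1592
    C=C: 1 × 593 = 593
    H-H: 1 × 440 = 440
    Σ(formed) = 2625 kJ
  ΔH_II = 2745 − 2625 = +120 kJ
ΔH_I − ΔH_II = −279 kJ, so reaction I has the more negative ΔH; |ΔH_I − ΔH_II| = 279 kJ.

Reaction I, by 279 kJ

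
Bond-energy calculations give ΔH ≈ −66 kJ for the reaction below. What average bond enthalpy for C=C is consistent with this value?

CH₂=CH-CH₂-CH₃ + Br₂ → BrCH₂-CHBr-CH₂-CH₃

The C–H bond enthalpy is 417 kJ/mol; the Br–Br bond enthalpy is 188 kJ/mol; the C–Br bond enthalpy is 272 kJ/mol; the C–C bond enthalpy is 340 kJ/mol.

D(C=C) ≈ 630 kJ/mol

Let D be the C=C bond energy.
Σ(broken) = 1×188 + 2×340 + 8×417 + 1×D = 4204 + D
Σ(formed) = 2×272 + 3×340 + 8×417 = 4900
ΔH = Σ(broken) − Σ(formed) = (4204 + D) − (4900) = −696 + D
Setting this equal to −66 kJ gives D = 630 kJ/mol.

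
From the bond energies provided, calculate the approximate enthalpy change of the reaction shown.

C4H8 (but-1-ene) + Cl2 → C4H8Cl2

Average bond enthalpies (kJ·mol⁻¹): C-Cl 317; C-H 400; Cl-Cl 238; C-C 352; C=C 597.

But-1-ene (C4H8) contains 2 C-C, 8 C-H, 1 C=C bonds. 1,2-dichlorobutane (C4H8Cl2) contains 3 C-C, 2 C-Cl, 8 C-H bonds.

Bonds broken (reactants):
  C-C: 2 × 352 = 704
  C-H: 8 × 400 = 3200
  C=C: 1 × 597 = 597
  Cl-Cl: 1 × 238 = 238
  Σ(broken) = 4739 kJ
Bonds formed (products):
  C-C: 3 × 352 = 1056
  C-Cl: 2 × 317 = 634
  C-H: 8 × 400 = 3200
  Σ(formed) = 4890 kJ
ΔH = Σ(broken) − Σ(formed) = 4739 − 4890 = −151 kJ

ΔH ≈ −151 kJ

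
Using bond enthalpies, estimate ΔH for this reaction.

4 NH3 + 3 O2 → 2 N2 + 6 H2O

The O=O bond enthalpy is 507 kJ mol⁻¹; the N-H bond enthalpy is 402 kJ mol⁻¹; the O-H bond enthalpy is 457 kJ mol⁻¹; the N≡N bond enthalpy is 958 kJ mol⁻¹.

ΔH ≈ −1055 kJ

Bonds broken (reactants):
  N-H: 12 × 402 = 4824
  O=O: 3 × 507 = 1521
  Σ(broken) = 6345 kJ
Bonds formed (products):
  N≡N: 2 × 958 = 1916
  O-H: 12 × 457 = 5484
  Σ(formed) = 7400 kJ
ΔH = Σ(broken) − Σ(formed) = 6345 − 7400 = −1055 kJ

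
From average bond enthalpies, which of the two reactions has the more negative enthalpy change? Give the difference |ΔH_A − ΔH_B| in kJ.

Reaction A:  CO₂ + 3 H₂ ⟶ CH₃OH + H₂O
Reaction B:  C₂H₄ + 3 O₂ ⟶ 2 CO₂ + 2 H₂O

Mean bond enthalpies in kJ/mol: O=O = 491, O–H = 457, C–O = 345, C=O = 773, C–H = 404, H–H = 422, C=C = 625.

Reaction A:
  Bonds broken (reactants):
    C=O: 2 × 773 = 1546
    H–H: 3 × 422 = 1266
    Σ(broken) = 2812 kJ
  Bonds formed (products):
    C–H: 3 × 404 = 1212
    C–O: 1 × 345 = 345
    O–H: 3 × 457 = 1371
    Σ(formed) = 2928 kJ
  ΔH_A = 2812 − 2928 = −116 kJ
Reaction B:
  Bonds broken (reactants):
    C–H: 4 × 404 = 1616
    C=C: 1 × 625 = 625
    O=O: 3 × 491 = 1473
    Σ(broken) = 3714 kJ
  Bonds formed (products):
    C=O: 4 × 773 = 3092
    O–H: 4 × 457 = 1828
    Σ(formed) = 4920 kJ
  ΔH_B = 3714 − 4920 = −1206 kJ
ΔH_A − ΔH_B = +1090 kJ, so reaction B has the more negative ΔH; |ΔH_A − ΔH_B| = 1090 kJ.

Reaction B, by 1090 kJ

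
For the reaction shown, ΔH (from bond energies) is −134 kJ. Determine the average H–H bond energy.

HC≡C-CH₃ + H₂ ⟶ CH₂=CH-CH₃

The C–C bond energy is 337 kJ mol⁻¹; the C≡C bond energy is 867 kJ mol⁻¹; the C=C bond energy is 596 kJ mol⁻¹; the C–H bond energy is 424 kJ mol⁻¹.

D(H–H) ≈ 443 kJ/mol

Let D be the H–H bond energy.
Σ(broken) = 1×867 + 1×337 + 4×424 + 1×D = 2900 + D
Σ(formed) = 1×337 + 6×424 + 1×596 = 3477
ΔH = Σ(broken) − Σ(formed) = (2900 + D) − (3477) = −577 + D
Setting this equal to −134 kJ gives D = 443 kJ/mol.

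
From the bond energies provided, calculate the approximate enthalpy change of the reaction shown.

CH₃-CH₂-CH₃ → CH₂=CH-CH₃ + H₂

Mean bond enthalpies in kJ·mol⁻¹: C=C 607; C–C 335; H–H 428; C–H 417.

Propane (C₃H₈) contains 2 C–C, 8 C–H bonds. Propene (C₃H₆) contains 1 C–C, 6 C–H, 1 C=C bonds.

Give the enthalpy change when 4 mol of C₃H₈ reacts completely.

Bonds broken (reactants):
  C–C: 2 × 335 = 670
  C–H: 8 × 417 = 3336
  Σ(broken) = 4006 kJ
Bonds formed (products):
  C–C: 1 × 335 = 335
  C–H: 6 × 417 = 2502
  C=C: 1 × 607 = 607
  H–H: 1 × 428 = 428
  Σ(formed) = 3872 kJ
ΔH = Σ(broken) − Σ(formed) = 4006 − 3872 = +134 kJ
For 4× the reaction as written: 4 × (+134) = +536 kJ

ΔH = +536 kJ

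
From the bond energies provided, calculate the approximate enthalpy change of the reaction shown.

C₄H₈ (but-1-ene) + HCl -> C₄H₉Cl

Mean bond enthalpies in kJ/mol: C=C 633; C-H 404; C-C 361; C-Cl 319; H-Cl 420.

ΔH ≈ −31 kJ

Bonds broken (reactants):
  C-C: 2 × 361 = 722
  C-H: 8 × 404 = 3232
  C=C: 1 × 633 = 633
  H-Cl: 1 × 420 = 420
  Σ(broken) = 5007 kJ
Bonds formed (products):
  C-C: 3 × 361 = 1083
  C-Cl: 1 × 319 = 319
  C-H: 9 × 404 = 3636
  Σ(formed) = 5038 kJ
ΔH = Σ(broken) − Σ(formed) = 5007 − 5038 = −31 kJ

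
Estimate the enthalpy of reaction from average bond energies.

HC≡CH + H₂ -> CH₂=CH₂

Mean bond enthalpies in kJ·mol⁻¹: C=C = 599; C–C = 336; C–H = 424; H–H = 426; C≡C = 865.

Bonds broken (reactants):
  C≡C: 1 × 865 = 865
  C–H: 2 × 424 = 848
  H–H: 1 × 426 = 426
  Σ(broken) = 2139 kJ
Bonds formed (products):
  C–H: 4 × 424 = 1696
  C=C: 1 × 599 = 599
  Σ(formed) = 2295 kJ
ΔH = Σ(broken) − Σ(formed) = 2139 − 2295 = −156 kJ

ΔH ≈ −156 kJ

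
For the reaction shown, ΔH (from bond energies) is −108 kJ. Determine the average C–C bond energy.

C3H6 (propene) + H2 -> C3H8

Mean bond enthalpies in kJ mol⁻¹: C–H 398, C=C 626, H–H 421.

Let D be the C–C bond energy.
Σ(broken) = 1×D + 6×398 + 1×626 + 1×421 = 3435 + D
Σ(formed) = 2×D + 8×398 = 3184 + 2D
ΔH = Σ(broken) − Σ(formed) = (3435 + D) − (3184 + 2D) = +251 − D
Setting this equal to −108 kJ gives D = 359 kJ/mol.

D(C–C) ≈ 359 kJ/mol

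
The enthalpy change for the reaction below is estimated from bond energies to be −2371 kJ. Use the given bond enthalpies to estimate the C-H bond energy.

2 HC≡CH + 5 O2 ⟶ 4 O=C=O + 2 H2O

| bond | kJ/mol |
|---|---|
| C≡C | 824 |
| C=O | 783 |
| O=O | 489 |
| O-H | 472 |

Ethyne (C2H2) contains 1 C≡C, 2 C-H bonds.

D(C-H) ≈ 422 kJ/mol

Let D be the C-H bond energy.
Σ(broken) = 2×824 + 4×D + 5×489 = 4093 + 4D
Σ(formed) = 8×783 + 4×472 = 8152
ΔH = Σ(broken) − Σ(formed) = (4093 + 4D) − (8152) = −4059 + 4D
Setting this equal to −2371 kJ gives 4D = 1688, so D = 422 kJ/mol.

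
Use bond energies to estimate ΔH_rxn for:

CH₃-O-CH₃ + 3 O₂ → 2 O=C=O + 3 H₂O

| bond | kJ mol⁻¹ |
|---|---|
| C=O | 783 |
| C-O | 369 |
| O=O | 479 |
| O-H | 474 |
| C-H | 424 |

Bonds broken (reactants):
  C-H: 6 × 424 = 2544
  C-O: 2 × 369 = 738
  O=O: 3 × 479 = 1437
  Σ(broken) = 4719 kJ
Bonds formed (products):
  C=O: 4 × 783 = 3132
  O-H: 6 × 474 = 2844
  Σ(formed) = 5976 kJ
ΔH = Σ(broken) − Σ(formed) = 4719 − 5976 = −1257 kJ

ΔH ≈ −1257 kJ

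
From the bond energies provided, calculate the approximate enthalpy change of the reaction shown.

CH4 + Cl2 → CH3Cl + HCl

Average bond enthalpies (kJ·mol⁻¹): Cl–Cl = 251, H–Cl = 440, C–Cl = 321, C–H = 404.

ΔH ≈ −106 kJ

Bonds broken (reactants):
  C–H: 4 × 404 = 1616
  Cl–Cl: 1 × 251 = 251
  Σ(broken) = 1867 kJ
Bonds formed (products):
  C–Cl: 1 × 321 = 321
  C–H: 3 × 404 = 1212
  H–Cl: 1 × 440 = 440
  Σ(formed) = 1973 kJ
ΔH = Σ(broken) − Σ(formed) = 1867 − 1973 = −106 kJ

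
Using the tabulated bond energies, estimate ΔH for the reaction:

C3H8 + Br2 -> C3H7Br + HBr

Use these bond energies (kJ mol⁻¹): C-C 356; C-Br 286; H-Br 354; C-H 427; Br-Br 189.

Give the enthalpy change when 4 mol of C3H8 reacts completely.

Bonds broken (reactants):
  Br-Br: 1 × 189 = 189
  C-C: 2 × 356 = 712
  C-H: 8 × 427 = 3416
  Σ(broken) = 4317 kJ
Bonds formed (products):
  C-Br: 1 × 286 = 286
  C-C: 2 × 356 = 712
  C-H: 7 × 427 = 2989
  H-Br: 1 × 354 = 354
  Σ(formed) = 4341 kJ
ΔH = Σ(broken) − Σ(formed) = 4317 − 4341 = −24 kJ
For 4× the reaction as written: 4 × (−24) = −96 kJ

ΔH = −96 kJ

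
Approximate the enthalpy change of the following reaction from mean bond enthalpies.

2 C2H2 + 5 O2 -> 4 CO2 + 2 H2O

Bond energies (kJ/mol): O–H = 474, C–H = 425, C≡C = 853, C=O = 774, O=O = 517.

ΔH ≈ −2097 kJ

Bonds broken (reactants):
  C≡C: 2 × 853 = 1706
  C–H: 4 × 425 = 1700
  O=O: 5 × 517 = 2585
  Σ(broken) = 5991 kJ
Bonds formed (products):
  C=O: 8 × 774 = 6192
  O–H: 4 × 474 = 1896
  Σ(formed) = 8088 kJ
ΔH = Σ(broken) − Σ(formed) = 5991 − 8088 = −2097 kJ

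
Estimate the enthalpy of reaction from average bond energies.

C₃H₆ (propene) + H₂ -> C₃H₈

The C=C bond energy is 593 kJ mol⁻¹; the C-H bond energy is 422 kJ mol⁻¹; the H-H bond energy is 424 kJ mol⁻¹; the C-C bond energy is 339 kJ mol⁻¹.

ΔH ≈ −166 kJ

Bonds broken (reactants):
  C-C: 1 × 339 = 339
  C-H: 6 × 422 = 2532
  C=C: 1 × 593 = 593
  H-H: 1 × 424 = 424
  Σ(broken) = 3888 kJ
Bonds formed (products):
  C-C: 2 × 339 = 678
  C-H: 8 × 422 = 3376
  Σ(formed) = 4054 kJ
ΔH = Σ(broken) − Σ(formed) = 3888 − 4054 = −166 kJ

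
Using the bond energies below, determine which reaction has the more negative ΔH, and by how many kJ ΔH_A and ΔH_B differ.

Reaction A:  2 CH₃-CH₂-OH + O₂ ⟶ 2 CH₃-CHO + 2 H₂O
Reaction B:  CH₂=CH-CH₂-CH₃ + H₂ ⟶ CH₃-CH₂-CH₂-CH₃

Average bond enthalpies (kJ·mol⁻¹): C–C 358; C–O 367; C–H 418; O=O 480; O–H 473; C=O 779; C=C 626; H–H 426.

Reaction A:
  Bonds broken (reactants):
    C–C: 2 × 358 = 716
    C–H: 10 × 418 = 4180
    C–O: 2 × 367 = 734
    O–H: 2 × 473 = 946
    O=O: 1 × 480 = 480
    Σ(broken) = 7056 kJ
  Bonds formed (products):
    C–C: 2 × 358 = 716
    C–H: 8 × 418 = 3344
    C=O: 2 × 779 = 1558
    O–H: 4 × 473 = 1892
    Σ(formed) = 7510 kJ
  ΔH_A = 7056 − 7510 = −454 kJ
Reaction B:
  Bonds broken (reactants):
    C–C: 2 × 358 = 716
    C–H: 8 × 418 = 3344
    C=C: 1 × 626 = 626
    H–H: 1 × 426 = 426
    Σ(broken) = 5112 kJ
  Bonds formed (products):
    C–C: 3 × 358 = 1074
    C–H: 10 × 418 = 4180
    Σ(formed) = 5254 kJ
  ΔH_B = 5112 − 5254 = −142 kJ
ΔH_A − ΔH_B = −312 kJ, so reaction A has the more negative ΔH; |ΔH_A − ΔH_B| = 312 kJ.

Reaction A, by 312 kJ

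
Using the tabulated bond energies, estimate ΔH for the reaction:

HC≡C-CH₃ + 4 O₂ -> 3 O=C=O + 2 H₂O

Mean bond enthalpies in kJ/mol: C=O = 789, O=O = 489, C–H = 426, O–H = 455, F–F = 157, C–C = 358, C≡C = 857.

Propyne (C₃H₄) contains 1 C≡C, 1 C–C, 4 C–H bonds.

ΔH ≈ −1679 kJ

Bonds broken (reactants):
  C≡C: 1 × 857 = 857
  C–C: 1 × 358 = 358
  C–H: 4 × 426 = 1704
  O=O: 4 × 489 = 1956
  Σ(broken) = 4875 kJ
Bonds formed (products):
  C=O: 6 × 789 = 4734
  O–H: 4 × 455 = 1820
  Σ(formed) = 6554 kJ
ΔH = Σ(broken) − Σ(formed) = 4875 − 6554 = −1679 kJ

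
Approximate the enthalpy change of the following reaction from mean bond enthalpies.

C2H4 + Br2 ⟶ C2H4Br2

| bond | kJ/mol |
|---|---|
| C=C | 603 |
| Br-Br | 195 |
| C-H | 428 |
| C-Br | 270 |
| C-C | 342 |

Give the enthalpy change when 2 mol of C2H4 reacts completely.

Bonds broken (reactants):
  Br-Br: 1 × 195 = 195
  C-H: 4 × 428 = 1712
  C=C: 1 × 603 = 603
  Σ(broken) = 2510 kJ
Bonds formed (products):
  C-Br: 2 × 270 = 540
  C-C: 1 × 342 = 342
  C-H: 4 × 428 = 1712
  Σ(formed) = 2594 kJ
ΔH = Σ(broken) − Σ(formed) = 2510 − 2594 = −84 kJ
For 2× the reaction as written: 2 × (−84) = −168 kJ

ΔH = −168 kJ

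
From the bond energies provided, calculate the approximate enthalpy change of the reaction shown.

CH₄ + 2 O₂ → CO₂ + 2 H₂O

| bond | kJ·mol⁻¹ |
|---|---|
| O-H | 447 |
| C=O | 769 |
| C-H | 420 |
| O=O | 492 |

ΔH ≈ −662 kJ

Bonds broken (reactants):
  C-H: 4 × 420 = 1680
  O=O: 2 × 492 = 984
  Σ(broken) = 2664 kJ
Bonds formed (products):
  C=O: 2 × 769 = 1538
  O-H: 4 × 447 = 1788
  Σ(formed) = 3326 kJ
ΔH = Σ(broken) − Σ(formed) = 2664 − 3326 = −662 kJ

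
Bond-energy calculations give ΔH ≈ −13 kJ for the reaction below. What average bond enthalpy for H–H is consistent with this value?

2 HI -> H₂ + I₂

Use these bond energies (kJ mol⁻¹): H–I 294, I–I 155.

Let D be the H–H bond energy.
Σ(broken) = 2×294 = 588
Σ(formed) = 1×D + 1×155 = 155 + D
ΔH = Σ(broken) − Σ(formed) = (588) − (155 + D) = +433 − D
Setting this equal to −13 kJ gives D = 446 kJ/mol.

D(H–H) ≈ 446 kJ/mol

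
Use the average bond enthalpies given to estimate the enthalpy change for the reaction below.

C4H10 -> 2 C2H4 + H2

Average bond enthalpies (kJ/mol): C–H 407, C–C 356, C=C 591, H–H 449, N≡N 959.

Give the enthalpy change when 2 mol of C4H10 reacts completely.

Bonds broken (reactants):
  C–C: 3 × 356 = 1068
  C–H: 10 × 407 = 4070
  Σ(broken) = 5138 kJ
Bonds formed (products):
  C–H: 8 × 407 = 3256
  C=C: 2 × 591 = 1182
  H–H: 1 × 449 = 449
  Σ(formed) = 4887 kJ
ΔH = Σ(broken) − Σ(formed) = 5138 − 4887 = +251 kJ
For 2× the reaction as written: 2 × (+251) = +502 kJ

ΔH = +502 kJ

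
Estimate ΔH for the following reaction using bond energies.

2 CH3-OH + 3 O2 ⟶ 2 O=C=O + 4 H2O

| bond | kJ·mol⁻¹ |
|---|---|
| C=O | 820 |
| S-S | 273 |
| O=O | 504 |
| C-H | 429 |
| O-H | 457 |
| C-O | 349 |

Bonds broken (reactants):
  C-H: 6 × 429 = 2574
  C-O: 2 × 349 = 698
  O-H: 2 × 457 = 914
  O=O: 3 × 504 = 1512
  Σ(broken) = 5698 kJ
Bonds formed (products):
  C=O: 4 × 820 = 3280
  O-H: 8 × 457 = 3656
  Σ(formed) = 6936 kJ
ΔH = Σ(broken) − Σ(formed) = 5698 − 6936 = −1238 kJ

ΔH ≈ −1238 kJ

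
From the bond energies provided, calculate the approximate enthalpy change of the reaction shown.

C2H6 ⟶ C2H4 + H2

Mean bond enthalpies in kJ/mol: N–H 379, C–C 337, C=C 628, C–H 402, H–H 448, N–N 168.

Bonds broken (reactants):
  C–C: 1 × 337 = 337
  C–H: 6 × 402 = 2412
  Σ(broken) = 2749 kJ
Bonds formed (products):
  C–H: 4 × 402 = 1608
  C=C: 1 × 628 = 628
  H–H: 1 × 448 = 448
  Σ(formed) = 2684 kJ
ΔH = Σ(broken) − Σ(formed) = 2749 − 2684 = +65 kJ

ΔH ≈ +65 kJ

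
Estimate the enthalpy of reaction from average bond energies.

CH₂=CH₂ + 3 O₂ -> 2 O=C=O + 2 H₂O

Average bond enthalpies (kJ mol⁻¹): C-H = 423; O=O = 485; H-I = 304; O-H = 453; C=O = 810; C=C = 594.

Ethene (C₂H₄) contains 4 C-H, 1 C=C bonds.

Bonds broken (reactants):
  C-H: 4 × 423 = 1692
  C=C: 1 × 594 = 594
  O=O: 3 × 485 = 1455
  Σ(broken) = 3741 kJ
Bonds formed (products):
  C=O: 4 × 810 = 3240
  O-H: 4 × 453 = 1812
  Σ(formed) = 5052 kJ
ΔH = Σ(broken) − Σ(formed) = 3741 − 5052 = −1311 kJ

ΔH ≈ −1311 kJ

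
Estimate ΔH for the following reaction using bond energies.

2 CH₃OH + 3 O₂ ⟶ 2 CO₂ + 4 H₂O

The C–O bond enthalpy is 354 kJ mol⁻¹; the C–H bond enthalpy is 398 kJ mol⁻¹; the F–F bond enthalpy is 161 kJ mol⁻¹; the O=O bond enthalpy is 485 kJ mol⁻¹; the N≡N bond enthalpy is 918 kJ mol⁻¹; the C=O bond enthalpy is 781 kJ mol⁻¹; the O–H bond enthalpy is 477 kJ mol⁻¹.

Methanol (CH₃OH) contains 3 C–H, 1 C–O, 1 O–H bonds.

ΔH ≈ −1435 kJ

Bonds broken (reactants):
  C–H: 6 × 398 = 2388
  C–O: 2 × 354 = 708
  O–H: 2 × 477 = 954
  O=O: 3 × 485 = 1455
  Σ(broken) = 5505 kJ
Bonds formed (products):
  C=O: 4 × 781 = 3124
  O–H: 8 × 477 = 3816
  Σ(formed) = 6940 kJ
ΔH = Σ(broken) − Σ(formed) = 5505 − 6940 = −1435 kJ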